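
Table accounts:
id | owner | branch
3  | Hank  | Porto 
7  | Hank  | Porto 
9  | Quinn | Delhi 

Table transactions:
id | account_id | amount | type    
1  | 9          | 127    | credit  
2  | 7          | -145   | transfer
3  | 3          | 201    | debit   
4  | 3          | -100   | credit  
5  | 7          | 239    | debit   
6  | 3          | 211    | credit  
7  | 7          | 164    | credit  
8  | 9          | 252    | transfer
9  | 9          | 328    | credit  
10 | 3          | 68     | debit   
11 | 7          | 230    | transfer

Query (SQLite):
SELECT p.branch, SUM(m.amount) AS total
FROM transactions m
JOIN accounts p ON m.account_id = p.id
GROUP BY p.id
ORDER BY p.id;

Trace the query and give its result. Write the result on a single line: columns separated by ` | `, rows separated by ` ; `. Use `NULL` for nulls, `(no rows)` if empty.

Join each transactions row to its accounts via account_id.
Group joined rows by accounts.id; compute SUM(m.amount) per group.
  3: ids {3, 4, 6, 10} → SUM(m.amount)=380
  7: ids {2, 5, 7, 11} → SUM(m.amount)=488
  9: ids {1, 8, 9} → SUM(m.amount)=707

Porto | 380 ; Porto | 488 ; Delhi | 707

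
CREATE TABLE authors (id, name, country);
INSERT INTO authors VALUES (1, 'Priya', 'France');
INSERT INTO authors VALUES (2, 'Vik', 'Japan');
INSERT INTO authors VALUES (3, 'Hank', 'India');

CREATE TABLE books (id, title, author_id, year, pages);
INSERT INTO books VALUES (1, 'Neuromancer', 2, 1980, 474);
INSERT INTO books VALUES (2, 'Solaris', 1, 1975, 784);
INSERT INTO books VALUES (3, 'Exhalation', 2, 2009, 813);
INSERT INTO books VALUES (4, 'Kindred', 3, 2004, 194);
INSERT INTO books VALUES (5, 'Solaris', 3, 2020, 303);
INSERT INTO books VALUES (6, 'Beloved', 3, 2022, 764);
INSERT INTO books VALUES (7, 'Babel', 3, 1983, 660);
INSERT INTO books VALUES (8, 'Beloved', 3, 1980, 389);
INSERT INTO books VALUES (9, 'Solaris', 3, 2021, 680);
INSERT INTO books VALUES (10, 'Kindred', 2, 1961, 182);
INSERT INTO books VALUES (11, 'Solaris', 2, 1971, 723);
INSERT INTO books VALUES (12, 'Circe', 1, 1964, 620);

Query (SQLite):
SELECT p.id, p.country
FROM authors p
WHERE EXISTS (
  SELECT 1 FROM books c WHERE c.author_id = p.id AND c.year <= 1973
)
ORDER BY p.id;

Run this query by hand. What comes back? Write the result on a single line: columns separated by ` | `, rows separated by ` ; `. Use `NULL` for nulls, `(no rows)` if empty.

For each authors row, check whether any books with matching author_id has year <= 1973.
Keep rows where that is true.

1 | France ; 2 | Japan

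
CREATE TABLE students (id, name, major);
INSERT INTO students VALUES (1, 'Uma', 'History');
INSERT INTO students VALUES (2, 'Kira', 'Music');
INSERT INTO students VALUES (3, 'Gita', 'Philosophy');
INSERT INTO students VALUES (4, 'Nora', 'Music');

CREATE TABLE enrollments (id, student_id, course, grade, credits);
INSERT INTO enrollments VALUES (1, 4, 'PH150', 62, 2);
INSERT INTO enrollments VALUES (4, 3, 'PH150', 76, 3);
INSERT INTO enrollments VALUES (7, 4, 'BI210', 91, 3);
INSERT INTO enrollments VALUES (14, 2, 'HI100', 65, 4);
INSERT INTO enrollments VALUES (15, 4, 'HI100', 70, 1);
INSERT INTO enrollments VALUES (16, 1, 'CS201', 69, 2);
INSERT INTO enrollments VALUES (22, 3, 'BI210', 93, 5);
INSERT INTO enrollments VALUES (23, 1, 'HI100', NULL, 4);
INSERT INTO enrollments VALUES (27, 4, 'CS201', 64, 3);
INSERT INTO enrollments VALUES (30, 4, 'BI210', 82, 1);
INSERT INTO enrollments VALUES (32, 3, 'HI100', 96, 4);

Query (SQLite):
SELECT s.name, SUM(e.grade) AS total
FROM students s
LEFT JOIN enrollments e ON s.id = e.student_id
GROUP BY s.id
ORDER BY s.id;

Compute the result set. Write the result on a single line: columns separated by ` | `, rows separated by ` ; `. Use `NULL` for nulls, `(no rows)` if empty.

LEFT JOIN keeps every students row; unmatched ones get NULL for enrollments columns.
Group by students.id and compute SUM(e.grade). SUM over an all-NULL group is NULL.
  1: ids {16, 23} → SUM(e.grade)=69
  2: ids {14} → SUM(e.grade)=65
  3: ids {4, 22, 32} → SUM(e.grade)=265
  4: ids {1, 7, 15, 27, 30} → SUM(e.grade)=369

Uma | 69 ; Kira | 65 ; Gita | 265 ; Nora | 369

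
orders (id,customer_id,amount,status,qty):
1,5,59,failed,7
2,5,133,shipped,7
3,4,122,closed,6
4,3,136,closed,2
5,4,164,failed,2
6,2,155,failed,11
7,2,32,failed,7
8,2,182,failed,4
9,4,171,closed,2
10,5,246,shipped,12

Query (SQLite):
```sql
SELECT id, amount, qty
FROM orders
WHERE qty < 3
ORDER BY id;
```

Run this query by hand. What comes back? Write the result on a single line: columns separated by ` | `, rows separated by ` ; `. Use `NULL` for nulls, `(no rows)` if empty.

4 | 136 | 2 ; 5 | 164 | 2 ; 9 | 171 | 2

qty < 3: ids {4, 5, 9}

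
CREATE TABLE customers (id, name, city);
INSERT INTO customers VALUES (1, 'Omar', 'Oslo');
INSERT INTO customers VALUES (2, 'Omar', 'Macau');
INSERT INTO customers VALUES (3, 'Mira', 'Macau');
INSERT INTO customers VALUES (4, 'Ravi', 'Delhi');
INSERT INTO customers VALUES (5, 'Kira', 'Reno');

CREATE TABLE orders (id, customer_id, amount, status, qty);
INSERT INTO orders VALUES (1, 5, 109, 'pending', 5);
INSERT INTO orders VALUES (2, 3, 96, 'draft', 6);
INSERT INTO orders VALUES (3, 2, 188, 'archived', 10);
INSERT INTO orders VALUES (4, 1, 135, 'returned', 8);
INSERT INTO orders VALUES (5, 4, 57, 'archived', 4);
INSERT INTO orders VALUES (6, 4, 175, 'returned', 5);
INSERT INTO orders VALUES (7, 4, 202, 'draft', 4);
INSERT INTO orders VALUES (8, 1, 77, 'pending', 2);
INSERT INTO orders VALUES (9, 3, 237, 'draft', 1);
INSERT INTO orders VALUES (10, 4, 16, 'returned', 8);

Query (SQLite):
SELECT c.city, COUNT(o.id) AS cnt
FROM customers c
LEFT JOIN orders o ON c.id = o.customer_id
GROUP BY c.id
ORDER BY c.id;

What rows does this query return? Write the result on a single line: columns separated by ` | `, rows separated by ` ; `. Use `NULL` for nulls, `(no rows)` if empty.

Oslo | 2 ; Macau | 1 ; Macau | 2 ; Delhi | 4 ; Reno | 1

LEFT JOIN keeps every customers row; unmatched ones get NULL for orders columns.
Group by customers.id and compute COUNT(o.id). COUNT(col) of an all-NULL group is 0.
  1: ids {4, 8} → COUNT(o.id)=2
  2: ids {3} → COUNT(o.id)=1
  3: ids {2, 9} → COUNT(o.id)=2
  4: ids {5, 6, 7, 10} → COUNT(o.id)=4
  5: ids {1} → COUNT(o.id)=1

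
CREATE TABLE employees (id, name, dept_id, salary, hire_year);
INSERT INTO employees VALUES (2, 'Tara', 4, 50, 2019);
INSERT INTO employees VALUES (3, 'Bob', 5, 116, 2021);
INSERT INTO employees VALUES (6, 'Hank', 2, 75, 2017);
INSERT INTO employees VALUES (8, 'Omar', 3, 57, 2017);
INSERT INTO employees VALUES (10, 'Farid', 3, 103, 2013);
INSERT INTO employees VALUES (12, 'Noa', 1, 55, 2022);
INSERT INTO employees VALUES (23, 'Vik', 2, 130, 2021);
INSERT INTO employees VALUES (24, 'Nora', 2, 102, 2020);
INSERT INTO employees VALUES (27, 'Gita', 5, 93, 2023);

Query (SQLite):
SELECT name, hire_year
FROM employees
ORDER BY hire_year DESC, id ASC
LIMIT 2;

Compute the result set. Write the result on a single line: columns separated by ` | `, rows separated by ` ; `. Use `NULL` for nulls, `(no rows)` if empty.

Gita | 2023 ; Noa | 2022

Sort by hire_year desc, tiebreak id asc: (2023, id=27), (2022, id=12), (2021, id=3), (2021, id=23), (2020, id=24) …. Take first 2.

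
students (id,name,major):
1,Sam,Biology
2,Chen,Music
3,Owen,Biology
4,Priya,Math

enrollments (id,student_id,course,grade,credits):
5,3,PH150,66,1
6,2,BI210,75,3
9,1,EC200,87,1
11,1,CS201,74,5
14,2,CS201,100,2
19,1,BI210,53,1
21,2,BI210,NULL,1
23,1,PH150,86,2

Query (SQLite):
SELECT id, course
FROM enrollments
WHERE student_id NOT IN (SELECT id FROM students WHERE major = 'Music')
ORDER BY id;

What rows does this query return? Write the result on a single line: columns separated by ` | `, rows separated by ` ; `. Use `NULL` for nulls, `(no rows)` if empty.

Inner query: students.id where major = 'Music'.
Outer: keep enrollments rows whose student_id is not in that set.
Inner query → {2}

5 | PH150 ; 9 | EC200 ; 11 | CS201 ; 19 | BI210 ; 23 | PH150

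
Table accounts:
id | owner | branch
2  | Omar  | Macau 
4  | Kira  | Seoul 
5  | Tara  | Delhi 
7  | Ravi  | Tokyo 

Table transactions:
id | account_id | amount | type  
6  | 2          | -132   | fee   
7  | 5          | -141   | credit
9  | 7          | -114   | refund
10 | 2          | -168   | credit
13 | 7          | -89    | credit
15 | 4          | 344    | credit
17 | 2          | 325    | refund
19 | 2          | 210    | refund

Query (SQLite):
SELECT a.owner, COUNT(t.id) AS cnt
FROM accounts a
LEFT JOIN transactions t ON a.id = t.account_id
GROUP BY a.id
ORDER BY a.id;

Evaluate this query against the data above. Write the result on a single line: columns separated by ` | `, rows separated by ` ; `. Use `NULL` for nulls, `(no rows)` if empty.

LEFT JOIN keeps every accounts row; unmatched ones get NULL for transactions columns.
Group by accounts.id and compute COUNT(t.id). COUNT(col) of an all-NULL group is 0.
  2: ids {6, 10, 17, 19} → COUNT(t.id)=4
  4: ids {15} → COUNT(t.id)=1
  5: ids {7} → COUNT(t.id)=1
  7: ids {9, 13} → COUNT(t.id)=2

Omar | 4 ; Kira | 1 ; Tara | 1 ; Ravi | 2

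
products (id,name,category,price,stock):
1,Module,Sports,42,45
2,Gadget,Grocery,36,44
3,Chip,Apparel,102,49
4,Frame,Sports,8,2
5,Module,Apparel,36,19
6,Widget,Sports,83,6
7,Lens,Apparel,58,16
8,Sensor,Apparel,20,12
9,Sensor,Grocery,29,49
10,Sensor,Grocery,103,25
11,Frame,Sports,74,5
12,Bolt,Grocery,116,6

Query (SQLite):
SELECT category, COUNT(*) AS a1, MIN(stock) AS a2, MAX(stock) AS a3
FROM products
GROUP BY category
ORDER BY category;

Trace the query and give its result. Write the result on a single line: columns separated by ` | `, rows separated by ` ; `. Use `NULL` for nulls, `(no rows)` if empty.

Group products by category.
Per group compute: COUNT(*), MIN(stock), MAX(stock).
  Apparel: ids {3, 5, 7, 8} → COUNT(*)=4, MIN(stock)=12, MAX(stock)=49
  Grocery: ids {2, 9, 10, 12} → COUNT(*)=4, MIN(stock)=6, MAX(stock)=49
  Sports: ids {1, 4, 6, 11} → COUNT(*)=4, MIN(stock)=2, MAX(stock)=45

Apparel | 4 | 12 | 49 ; Grocery | 4 | 6 | 49 ; Sports | 4 | 2 | 45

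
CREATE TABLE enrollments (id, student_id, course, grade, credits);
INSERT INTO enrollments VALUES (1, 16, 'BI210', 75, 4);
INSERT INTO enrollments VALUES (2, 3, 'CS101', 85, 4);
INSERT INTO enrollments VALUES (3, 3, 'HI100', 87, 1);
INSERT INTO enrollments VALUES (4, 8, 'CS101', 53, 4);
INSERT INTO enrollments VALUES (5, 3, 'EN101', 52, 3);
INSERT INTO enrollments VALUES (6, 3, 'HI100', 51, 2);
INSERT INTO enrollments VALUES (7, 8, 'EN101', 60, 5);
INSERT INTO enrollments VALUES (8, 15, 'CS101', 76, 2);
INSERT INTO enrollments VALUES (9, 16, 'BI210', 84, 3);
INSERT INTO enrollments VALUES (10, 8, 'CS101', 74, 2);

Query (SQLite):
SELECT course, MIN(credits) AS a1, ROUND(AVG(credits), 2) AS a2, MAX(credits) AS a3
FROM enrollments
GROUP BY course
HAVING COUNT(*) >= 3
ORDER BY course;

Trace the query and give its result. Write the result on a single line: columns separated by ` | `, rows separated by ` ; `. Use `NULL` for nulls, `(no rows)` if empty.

Group enrollments by course.
Per group compute: MIN(credits), ROUND(AVG(credits), 2), MAX(credits).
HAVING: drop groups with fewer than 3 rows.
  BI210: ids {1, 9} → MIN(credits)=3, ROUND(AVG(credits), 2)=3.5, MAX(credits)=4
  CS101: ids {2, 4, 8, 10} → MIN(credits)=2, ROUND(AVG(credits), 2)=3, MAX(credits)=4
  EN101: ids {5, 7} → MIN(credits)=3, ROUND(AVG(credits), 2)=4, MAX(credits)=5
  HI100: ids {3, 6} → MIN(credits)=1, ROUND(AVG(credits), 2)=1.5, MAX(credits)=2

CS101 | 2 | 3 | 4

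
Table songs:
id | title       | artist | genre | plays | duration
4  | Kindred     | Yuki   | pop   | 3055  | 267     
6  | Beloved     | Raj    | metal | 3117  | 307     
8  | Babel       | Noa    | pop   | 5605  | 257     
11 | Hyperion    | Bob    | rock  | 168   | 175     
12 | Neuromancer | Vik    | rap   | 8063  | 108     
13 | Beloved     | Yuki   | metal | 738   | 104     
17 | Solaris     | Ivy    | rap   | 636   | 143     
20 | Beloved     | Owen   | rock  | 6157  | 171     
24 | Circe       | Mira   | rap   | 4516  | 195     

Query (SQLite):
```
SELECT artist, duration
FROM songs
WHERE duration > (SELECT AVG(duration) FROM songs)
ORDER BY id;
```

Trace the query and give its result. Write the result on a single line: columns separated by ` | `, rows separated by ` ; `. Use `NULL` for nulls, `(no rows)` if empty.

Yuki | 267 ; Raj | 307 ; Noa | 257 ; Mira | 195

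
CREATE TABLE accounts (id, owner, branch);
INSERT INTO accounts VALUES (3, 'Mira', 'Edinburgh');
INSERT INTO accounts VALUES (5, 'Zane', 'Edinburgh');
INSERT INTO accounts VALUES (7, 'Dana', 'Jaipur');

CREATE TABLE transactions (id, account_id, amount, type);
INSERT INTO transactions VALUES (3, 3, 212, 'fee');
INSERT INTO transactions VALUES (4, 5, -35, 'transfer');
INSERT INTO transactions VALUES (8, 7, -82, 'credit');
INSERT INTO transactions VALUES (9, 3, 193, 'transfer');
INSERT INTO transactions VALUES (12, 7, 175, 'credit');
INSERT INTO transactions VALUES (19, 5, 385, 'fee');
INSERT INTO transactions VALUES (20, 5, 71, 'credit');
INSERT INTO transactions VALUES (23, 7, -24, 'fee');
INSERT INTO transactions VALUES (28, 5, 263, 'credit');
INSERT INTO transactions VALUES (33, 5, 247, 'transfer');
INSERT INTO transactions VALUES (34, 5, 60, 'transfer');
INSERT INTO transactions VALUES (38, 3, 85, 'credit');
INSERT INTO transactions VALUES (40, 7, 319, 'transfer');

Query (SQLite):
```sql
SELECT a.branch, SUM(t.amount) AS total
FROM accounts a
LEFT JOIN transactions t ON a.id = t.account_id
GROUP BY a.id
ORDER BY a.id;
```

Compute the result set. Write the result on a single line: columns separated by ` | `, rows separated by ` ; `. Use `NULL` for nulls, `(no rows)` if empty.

LEFT JOIN keeps every accounts row; unmatched ones get NULL for transactions columns.
Group by accounts.id and compute SUM(t.amount). SUM over an all-NULL group is NULL.
  3: ids {3, 9, 38} → SUM(t.amount)=490
  5: ids {4, 19, 20, 28, 33, 34} → SUM(t.amount)=991
  7: ids {8, 12, 23, 40} → SUM(t.amount)=388

Edinburgh | 490 ; Edinburgh | 991 ; Jaipur | 388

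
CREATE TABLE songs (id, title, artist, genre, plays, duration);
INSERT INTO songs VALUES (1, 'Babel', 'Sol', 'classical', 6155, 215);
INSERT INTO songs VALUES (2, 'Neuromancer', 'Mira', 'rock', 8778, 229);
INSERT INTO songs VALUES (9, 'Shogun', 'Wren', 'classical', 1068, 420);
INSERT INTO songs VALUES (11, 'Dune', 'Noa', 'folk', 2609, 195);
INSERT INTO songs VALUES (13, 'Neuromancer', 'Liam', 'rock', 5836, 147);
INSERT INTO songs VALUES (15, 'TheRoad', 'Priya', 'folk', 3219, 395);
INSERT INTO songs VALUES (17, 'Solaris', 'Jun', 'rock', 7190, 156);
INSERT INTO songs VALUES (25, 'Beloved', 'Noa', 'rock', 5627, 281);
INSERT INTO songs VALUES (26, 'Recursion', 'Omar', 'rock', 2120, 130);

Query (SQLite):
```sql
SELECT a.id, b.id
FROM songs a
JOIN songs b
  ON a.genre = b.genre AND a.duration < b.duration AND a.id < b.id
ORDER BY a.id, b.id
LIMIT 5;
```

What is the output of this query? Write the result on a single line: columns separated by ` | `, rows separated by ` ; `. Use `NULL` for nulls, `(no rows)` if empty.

1 | 9 ; 2 | 25 ; 11 | 15 ; 13 | 17 ; 13 | 25

Pairs (a,b) with same genre, a.duration < b.duration, a.id < b.id.
genre groups: classical:{1,9} folk:{11,15} rock:{2,13,17,25,26}
Ordered by (a.id, b.id); first 5.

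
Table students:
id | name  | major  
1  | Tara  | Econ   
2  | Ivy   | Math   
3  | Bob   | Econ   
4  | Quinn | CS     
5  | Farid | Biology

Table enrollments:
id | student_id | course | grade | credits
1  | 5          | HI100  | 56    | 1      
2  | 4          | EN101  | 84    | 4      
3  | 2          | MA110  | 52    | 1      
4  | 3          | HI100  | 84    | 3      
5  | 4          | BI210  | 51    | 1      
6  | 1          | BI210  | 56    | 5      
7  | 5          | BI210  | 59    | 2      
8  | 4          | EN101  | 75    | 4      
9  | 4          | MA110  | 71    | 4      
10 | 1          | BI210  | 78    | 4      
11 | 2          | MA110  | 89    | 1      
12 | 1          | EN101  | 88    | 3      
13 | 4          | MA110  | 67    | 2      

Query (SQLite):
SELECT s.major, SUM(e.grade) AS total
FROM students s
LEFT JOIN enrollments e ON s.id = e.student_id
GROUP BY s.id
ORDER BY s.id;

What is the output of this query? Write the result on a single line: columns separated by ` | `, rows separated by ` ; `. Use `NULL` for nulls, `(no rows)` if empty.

Econ | 222 ; Math | 141 ; Econ | 84 ; CS | 348 ; Biology | 115

LEFT JOIN keeps every students row; unmatched ones get NULL for enrollments columns.
Group by students.id and compute SUM(e.grade). SUM over an all-NULL group is NULL.
  1: ids {6, 10, 12} → SUM(e.grade)=222
  2: ids {3, 11} → SUM(e.grade)=141
  3: ids {4} → SUM(e.grade)=84
  4: ids {2, 5, 8, 9, 13} → SUM(e.grade)=348
  5: ids {1, 7} → SUM(e.grade)=115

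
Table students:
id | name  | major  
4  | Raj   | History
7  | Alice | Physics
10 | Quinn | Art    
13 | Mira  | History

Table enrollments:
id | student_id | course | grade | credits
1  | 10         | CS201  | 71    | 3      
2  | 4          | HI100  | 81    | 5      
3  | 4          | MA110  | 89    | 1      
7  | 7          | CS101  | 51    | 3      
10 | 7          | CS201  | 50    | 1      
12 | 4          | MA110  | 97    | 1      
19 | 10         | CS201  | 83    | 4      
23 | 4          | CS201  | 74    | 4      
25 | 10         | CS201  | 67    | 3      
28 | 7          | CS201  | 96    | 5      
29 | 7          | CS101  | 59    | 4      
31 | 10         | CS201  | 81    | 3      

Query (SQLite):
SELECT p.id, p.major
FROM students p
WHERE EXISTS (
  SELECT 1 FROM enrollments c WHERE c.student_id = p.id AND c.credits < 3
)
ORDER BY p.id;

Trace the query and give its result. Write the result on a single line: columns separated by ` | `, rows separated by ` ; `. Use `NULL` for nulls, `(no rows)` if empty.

4 | History ; 7 | Physics

For each students row, check whether any enrollments with matching student_id has credits < 3.
Keep rows where that is true.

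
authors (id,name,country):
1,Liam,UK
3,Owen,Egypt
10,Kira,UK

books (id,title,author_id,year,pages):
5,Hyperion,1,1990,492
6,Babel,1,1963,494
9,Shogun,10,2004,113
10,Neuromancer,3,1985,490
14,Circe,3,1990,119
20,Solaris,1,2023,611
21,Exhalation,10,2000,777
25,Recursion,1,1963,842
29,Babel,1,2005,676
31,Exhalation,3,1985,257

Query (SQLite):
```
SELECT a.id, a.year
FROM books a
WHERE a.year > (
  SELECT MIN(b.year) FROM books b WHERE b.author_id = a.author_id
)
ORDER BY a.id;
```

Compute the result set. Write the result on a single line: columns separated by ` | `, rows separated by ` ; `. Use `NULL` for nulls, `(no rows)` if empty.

5 | 1990 ; 9 | 2004 ; 14 | 1990 ; 20 | 2023 ; 29 | 2005

For each books row a, compute MIN(year) over rows sharing a.author_id.
Keep row a if a.year > that per-group MIN.
  author_id=1: MIN(year) = 1963
  author_id=3: MIN(year) = 1985
  author_id=10: MIN(year) = 2000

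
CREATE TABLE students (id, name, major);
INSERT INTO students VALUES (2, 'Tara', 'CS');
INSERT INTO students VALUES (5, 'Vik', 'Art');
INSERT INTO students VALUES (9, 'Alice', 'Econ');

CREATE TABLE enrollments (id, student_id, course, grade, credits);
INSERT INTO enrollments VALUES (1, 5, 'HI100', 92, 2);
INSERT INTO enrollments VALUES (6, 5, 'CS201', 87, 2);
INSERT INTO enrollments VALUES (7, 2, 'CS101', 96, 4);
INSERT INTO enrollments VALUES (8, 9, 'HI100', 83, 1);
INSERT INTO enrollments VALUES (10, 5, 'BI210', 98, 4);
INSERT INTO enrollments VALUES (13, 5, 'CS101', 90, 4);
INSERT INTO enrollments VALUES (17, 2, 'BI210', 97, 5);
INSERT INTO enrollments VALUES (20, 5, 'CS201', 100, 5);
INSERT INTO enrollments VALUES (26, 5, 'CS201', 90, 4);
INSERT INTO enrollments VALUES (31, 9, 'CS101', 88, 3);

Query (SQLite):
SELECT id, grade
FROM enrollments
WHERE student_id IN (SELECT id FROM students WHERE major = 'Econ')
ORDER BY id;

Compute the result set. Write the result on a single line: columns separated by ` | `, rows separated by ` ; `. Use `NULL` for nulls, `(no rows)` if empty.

8 | 83 ; 31 | 88

Inner query: students.id where major = 'Econ'.
Outer: keep enrollments rows whose student_id is in that set.
Inner query → {9}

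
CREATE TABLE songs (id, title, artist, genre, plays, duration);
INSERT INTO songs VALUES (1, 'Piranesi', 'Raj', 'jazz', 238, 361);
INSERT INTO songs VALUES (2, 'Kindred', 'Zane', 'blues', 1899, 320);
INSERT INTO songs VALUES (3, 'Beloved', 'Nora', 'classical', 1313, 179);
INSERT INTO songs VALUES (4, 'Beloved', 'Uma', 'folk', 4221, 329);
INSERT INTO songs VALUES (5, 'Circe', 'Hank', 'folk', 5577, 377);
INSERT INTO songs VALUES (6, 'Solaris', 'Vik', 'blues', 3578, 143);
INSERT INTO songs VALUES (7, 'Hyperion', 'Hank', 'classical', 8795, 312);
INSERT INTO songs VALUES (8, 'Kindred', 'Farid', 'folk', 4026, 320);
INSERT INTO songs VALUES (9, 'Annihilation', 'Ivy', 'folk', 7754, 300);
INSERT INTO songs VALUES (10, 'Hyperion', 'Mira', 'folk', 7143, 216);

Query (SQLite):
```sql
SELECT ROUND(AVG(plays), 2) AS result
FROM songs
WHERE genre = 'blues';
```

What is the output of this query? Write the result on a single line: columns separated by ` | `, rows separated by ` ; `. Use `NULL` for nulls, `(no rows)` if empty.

2738.5

Rows where genre='blues' → plays values: [1899, 3578].
AVG = 5477 / 2 (rounded to 2 dp).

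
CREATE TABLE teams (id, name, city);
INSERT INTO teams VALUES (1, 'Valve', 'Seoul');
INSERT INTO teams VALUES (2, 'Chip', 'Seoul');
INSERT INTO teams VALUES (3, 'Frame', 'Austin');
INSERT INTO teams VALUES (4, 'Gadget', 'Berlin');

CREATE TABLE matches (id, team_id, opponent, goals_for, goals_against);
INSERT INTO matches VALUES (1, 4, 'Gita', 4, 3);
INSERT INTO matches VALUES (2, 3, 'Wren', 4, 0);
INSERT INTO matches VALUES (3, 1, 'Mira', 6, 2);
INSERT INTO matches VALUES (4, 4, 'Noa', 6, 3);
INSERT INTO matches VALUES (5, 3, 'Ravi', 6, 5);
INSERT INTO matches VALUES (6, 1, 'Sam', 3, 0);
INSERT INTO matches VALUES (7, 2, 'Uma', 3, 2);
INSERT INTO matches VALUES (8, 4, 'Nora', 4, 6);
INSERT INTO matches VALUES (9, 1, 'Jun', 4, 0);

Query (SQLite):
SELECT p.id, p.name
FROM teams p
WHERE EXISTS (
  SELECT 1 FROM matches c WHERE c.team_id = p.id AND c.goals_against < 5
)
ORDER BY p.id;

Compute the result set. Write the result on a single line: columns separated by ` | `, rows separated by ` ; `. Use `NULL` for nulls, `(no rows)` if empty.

1 | Valve ; 2 | Chip ; 3 | Frame ; 4 | Gadget

For each teams row, check whether any matches with matching team_id has goals_against < 5.
Keep rows where that is true.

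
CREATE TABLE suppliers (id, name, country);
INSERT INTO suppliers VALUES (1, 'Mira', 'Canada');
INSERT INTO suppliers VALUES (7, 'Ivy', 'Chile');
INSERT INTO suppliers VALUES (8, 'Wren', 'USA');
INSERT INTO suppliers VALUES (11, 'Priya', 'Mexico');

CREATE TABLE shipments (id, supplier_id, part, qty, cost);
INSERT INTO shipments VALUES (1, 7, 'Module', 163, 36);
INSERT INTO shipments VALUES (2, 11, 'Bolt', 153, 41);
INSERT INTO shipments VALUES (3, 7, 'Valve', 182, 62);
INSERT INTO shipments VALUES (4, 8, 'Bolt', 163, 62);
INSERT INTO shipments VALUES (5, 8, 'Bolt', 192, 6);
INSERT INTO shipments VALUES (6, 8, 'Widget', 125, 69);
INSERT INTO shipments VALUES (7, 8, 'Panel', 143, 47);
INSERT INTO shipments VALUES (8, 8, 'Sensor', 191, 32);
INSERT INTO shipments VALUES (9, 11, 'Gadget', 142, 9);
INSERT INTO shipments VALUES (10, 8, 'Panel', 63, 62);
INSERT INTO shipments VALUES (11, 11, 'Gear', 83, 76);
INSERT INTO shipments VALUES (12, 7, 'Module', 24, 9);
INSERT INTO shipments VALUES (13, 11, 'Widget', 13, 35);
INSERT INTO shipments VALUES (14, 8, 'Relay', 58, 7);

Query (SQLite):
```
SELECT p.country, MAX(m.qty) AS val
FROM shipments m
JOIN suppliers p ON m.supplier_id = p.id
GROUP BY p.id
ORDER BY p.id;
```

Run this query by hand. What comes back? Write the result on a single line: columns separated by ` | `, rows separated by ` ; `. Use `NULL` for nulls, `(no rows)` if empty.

Chile | 182 ; USA | 192 ; Mexico | 153

Join each shipments row to its suppliers via supplier_id.
Group joined rows by suppliers.id; compute MAX(m.qty) per group.
  7: ids {1, 3, 12} → MAX(m.qty)=182
  8: ids {4, 5, 6, 7, 8, 10, 14} → MAX(m.qty)=192
  11: ids {2, 9, 11, 13} → MAX(m.qty)=153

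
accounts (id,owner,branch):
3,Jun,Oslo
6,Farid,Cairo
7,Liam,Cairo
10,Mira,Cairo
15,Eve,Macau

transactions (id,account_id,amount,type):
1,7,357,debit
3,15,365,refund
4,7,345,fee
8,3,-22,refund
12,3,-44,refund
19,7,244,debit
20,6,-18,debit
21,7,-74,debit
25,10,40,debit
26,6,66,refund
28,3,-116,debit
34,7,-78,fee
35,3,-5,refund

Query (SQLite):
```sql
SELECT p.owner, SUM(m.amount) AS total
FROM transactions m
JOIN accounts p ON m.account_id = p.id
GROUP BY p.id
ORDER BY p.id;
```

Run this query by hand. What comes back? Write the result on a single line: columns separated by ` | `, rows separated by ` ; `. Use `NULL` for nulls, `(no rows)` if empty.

Jun | -187 ; Farid | 48 ; Liam | 794 ; Mira | 40 ; Eve | 365

Join each transactions row to its accounts via account_id.
Group joined rows by accounts.id; compute SUM(m.amount) per group.
  3: ids {8, 12, 28, 35} → SUM(m.amount)=-187
  6: ids {20, 26} → SUM(m.amount)=48
  7: ids {1, 4, 19, 21, 34} → SUM(m.amount)=794
  10: ids {25} → SUM(m.amount)=40
  15: ids {3} → SUM(m.amount)=365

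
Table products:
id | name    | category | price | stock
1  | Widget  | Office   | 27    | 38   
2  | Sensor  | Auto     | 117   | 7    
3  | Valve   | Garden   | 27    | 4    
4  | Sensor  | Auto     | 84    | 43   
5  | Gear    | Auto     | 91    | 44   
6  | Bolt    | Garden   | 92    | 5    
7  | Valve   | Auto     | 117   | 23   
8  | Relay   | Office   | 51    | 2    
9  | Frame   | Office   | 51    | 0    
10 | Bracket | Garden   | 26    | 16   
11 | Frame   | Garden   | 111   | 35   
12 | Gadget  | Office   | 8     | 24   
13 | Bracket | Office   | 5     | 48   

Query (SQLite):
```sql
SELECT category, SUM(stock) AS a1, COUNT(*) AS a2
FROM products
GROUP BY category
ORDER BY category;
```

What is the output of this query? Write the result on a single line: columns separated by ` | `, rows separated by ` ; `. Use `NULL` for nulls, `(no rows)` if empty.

Group products by category.
Per group compute: SUM(stock), COUNT(*).
  Auto: ids {2, 4, 5, 7} → SUM(stock)=117, COUNT(*)=4
  Garden: ids {3, 6, 10, 11} → SUM(stock)=60, COUNT(*)=4
  Office: ids {1, 8, 9, 12, 13} → SUM(stock)=112, COUNT(*)=5

Auto | 117 | 4 ; Garden | 60 | 4 ; Office | 112 | 5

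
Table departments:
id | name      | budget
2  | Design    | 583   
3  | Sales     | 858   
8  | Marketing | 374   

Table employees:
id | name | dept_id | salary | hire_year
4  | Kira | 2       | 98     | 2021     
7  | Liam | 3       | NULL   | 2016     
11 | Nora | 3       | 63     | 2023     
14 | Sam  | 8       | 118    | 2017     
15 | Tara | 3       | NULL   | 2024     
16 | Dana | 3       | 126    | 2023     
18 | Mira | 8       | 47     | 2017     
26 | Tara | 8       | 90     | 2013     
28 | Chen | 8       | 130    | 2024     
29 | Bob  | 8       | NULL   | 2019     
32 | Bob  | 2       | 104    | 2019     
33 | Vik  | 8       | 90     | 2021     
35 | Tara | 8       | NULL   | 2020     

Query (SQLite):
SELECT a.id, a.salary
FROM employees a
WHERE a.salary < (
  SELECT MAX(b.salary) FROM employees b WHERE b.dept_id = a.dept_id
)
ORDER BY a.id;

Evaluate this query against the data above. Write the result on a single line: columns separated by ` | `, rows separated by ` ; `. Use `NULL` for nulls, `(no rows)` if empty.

For each employees row a, compute MAX(salary) over rows sharing a.dept_id.
Keep row a if a.salary < that per-group MAX.
  dept_id=2: MAX(salary) = 104
  dept_id=3: MAX(salary) = 126
  dept_id=8: MAX(salary) = 130

4 | 98 ; 11 | 63 ; 14 | 118 ; 18 | 47 ; 26 | 90 ; 33 | 90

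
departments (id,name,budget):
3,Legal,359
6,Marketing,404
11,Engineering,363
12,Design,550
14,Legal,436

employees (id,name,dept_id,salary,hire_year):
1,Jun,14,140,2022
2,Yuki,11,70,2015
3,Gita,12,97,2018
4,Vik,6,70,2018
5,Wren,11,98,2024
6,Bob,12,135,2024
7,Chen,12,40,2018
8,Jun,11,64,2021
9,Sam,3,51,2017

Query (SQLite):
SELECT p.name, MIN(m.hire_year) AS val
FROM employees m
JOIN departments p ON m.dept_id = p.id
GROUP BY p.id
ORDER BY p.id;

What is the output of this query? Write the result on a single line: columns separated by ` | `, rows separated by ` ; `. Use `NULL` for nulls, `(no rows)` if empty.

Legal | 2017 ; Marketing | 2018 ; Engineering | 2015 ; Design | 2018 ; Legal | 2022

Join each employees row to its departments via dept_id.
Group joined rows by departments.id; compute MIN(m.hire_year) per group.
  3: ids {9} → MIN(m.hire_year)=2017
  6: ids {4} → MIN(m.hire_year)=2018
  11: ids {2, 5, 8} → MIN(m.hire_year)=2015
  12: ids {3, 6, 7} → MIN(m.hire_year)=2018
  14: ids {1} → MIN(m.hire_year)=2022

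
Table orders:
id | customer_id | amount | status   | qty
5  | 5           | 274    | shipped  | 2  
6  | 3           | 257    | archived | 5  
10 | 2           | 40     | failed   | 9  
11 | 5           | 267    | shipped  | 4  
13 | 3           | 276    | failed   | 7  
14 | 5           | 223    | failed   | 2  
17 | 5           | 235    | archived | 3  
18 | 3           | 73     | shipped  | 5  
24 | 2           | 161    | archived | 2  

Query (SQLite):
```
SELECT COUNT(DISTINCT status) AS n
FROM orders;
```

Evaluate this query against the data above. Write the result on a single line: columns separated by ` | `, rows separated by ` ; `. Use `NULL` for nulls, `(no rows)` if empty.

3

Count distinct non-NULL status values.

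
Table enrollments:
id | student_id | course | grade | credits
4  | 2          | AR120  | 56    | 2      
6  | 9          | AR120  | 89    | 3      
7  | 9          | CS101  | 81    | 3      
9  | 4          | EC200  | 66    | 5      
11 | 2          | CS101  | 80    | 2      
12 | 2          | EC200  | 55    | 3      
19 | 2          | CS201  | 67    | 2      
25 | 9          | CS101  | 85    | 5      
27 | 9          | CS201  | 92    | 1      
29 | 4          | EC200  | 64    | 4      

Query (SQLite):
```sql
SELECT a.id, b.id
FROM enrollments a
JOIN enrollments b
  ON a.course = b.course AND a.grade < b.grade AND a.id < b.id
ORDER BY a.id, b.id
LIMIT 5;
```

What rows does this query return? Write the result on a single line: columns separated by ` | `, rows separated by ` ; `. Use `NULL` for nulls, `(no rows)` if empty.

Pairs (a,b) with same course, a.grade < b.grade, a.id < b.id.
course groups: AR120:{4,6} CS101:{7,11,25} CS201:{19,27} EC200:{9,12,29}
Ordered by (a.id, b.id); first 5.

4 | 6 ; 7 | 25 ; 11 | 25 ; 12 | 29 ; 19 | 27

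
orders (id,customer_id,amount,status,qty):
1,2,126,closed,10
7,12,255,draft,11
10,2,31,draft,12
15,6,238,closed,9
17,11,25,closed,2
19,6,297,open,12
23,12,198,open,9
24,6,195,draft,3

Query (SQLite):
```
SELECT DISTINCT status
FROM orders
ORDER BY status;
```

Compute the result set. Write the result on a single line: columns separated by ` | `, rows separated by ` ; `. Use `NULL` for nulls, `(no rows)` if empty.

closed ; draft ; open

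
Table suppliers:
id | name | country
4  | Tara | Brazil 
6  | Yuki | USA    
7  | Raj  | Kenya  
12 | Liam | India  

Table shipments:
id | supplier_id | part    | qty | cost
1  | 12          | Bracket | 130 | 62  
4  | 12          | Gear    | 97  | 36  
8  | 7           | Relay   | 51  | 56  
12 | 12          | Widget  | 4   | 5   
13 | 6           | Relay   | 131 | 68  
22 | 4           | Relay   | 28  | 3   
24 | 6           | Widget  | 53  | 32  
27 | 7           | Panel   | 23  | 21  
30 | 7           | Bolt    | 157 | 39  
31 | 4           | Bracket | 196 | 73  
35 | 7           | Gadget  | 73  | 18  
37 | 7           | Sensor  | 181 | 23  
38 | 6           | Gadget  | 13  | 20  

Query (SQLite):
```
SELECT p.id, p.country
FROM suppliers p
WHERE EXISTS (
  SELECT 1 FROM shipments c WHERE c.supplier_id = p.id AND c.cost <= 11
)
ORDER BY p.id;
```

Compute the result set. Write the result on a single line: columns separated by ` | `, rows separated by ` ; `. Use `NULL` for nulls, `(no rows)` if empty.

4 | Brazil ; 12 | India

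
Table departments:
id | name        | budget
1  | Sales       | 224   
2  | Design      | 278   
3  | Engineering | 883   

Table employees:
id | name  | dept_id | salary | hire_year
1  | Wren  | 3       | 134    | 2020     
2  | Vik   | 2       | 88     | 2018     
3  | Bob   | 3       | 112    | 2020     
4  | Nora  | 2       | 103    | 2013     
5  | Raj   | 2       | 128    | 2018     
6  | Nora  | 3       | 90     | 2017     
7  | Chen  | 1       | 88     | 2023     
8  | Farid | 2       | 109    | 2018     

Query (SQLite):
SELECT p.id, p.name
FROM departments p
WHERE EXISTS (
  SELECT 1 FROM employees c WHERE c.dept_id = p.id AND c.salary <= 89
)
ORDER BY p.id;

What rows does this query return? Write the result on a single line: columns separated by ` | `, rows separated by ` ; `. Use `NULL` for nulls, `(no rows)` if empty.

1 | Sales ; 2 | Design

For each departments row, check whether any employees with matching dept_id has salary <= 89.
Keep rows where that is true.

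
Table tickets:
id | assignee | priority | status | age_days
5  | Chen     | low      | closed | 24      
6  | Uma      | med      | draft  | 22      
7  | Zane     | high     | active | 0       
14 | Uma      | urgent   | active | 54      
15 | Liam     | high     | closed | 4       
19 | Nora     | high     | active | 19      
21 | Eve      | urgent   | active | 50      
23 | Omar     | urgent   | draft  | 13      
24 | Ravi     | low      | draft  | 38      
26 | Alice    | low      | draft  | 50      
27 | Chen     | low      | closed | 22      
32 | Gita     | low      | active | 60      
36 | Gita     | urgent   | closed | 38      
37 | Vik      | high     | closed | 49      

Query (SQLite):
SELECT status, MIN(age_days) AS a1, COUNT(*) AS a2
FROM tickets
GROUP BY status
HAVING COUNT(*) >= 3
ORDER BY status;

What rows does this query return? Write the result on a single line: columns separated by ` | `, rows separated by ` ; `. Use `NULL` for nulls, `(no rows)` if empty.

Group tickets by status.
Per group compute: MIN(age_days), COUNT(*).
HAVING: drop groups with fewer than 3 rows.
  active: ids {7, 14, 19, 21, 32} → MIN(age_days)=0, COUNT(*)=5
  closed: ids {5, 15, 27, 36, 37} → MIN(age_days)=4, COUNT(*)=5
  draft: ids {6, 23, 24, 26} → MIN(age_days)=13, COUNT(*)=4

active | 0 | 5 ; closed | 4 | 5 ; draft | 13 | 4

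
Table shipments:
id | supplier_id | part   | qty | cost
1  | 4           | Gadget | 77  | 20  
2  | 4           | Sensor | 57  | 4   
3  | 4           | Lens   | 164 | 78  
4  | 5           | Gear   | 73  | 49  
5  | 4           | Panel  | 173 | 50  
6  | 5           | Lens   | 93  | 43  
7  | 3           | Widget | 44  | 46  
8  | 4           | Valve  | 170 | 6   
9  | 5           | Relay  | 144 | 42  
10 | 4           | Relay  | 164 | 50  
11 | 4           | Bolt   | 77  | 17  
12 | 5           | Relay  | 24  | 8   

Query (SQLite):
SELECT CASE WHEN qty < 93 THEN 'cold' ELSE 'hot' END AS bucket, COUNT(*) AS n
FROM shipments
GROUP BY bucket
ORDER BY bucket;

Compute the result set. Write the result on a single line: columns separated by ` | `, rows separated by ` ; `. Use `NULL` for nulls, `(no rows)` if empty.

Bucket rows by qty < 93 → 'cold' else 'hot'; count each bucket.

cold | 6 ; hot | 6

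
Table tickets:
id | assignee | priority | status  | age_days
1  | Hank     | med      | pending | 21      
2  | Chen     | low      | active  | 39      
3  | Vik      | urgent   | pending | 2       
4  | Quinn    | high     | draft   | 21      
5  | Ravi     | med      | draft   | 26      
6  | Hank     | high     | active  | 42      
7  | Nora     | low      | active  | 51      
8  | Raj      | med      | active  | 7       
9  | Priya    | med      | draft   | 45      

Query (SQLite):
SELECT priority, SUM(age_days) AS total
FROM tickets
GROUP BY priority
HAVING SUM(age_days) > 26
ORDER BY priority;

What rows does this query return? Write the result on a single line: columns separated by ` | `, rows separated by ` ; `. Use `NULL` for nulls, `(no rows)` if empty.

high | 63 ; low | 90 ; med | 99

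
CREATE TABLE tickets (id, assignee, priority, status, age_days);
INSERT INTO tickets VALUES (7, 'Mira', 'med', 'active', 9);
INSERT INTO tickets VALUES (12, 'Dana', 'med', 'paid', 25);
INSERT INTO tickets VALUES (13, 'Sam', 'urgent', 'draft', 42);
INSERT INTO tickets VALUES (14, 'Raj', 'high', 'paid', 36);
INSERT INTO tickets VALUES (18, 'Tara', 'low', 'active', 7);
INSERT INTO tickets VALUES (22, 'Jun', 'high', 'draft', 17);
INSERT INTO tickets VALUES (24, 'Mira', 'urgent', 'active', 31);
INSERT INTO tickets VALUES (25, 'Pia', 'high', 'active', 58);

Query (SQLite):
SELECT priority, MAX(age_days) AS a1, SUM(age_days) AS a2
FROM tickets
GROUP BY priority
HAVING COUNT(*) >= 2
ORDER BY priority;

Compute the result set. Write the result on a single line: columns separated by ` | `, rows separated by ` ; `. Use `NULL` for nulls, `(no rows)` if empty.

Group tickets by priority.
Per group compute: MAX(age_days), SUM(age_days).
HAVING: drop groups with fewer than 2 rows.
  high: ids {14, 22, 25} → MAX(age_days)=58, SUM(age_days)=111
  low: ids {18} → MAX(age_days)=7, SUM(age_days)=7
  med: ids {7, 12} → MAX(age_days)=25, SUM(age_days)=34
  urgent: ids {13, 24} → MAX(age_days)=42, SUM(age_days)=73

high | 58 | 111 ; med | 25 | 34 ; urgent | 42 | 73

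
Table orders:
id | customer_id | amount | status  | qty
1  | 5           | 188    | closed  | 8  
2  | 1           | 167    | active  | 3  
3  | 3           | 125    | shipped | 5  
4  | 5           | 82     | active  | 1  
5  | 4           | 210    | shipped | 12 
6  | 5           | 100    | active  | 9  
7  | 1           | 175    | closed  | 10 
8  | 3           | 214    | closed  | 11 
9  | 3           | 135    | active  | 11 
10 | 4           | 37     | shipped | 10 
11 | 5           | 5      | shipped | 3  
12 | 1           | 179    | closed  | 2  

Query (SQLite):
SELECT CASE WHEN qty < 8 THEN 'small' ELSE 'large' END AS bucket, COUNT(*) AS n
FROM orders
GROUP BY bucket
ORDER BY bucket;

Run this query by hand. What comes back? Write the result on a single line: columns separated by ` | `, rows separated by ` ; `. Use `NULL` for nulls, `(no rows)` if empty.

large | 7 ; small | 5

Bucket rows by qty < 8 → 'small' else 'large'; count each bucket.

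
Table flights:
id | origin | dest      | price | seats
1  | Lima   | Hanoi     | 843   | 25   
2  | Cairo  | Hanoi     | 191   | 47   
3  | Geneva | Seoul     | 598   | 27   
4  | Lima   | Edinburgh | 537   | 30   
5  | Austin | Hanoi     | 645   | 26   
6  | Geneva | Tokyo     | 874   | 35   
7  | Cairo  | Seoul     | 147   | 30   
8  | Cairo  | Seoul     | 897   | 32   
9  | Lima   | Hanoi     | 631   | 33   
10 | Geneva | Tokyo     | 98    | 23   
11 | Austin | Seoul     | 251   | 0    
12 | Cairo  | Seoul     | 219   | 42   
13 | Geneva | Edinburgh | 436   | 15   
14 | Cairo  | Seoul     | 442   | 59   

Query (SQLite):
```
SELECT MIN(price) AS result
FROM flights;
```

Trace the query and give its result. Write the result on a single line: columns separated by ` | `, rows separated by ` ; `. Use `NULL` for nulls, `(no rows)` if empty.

98

All price values: [843, 191, 598, 537, 645, 874, 147, 897, 631, 98, 251, 219, 436, 442].
MIN of non-NULL values = 98.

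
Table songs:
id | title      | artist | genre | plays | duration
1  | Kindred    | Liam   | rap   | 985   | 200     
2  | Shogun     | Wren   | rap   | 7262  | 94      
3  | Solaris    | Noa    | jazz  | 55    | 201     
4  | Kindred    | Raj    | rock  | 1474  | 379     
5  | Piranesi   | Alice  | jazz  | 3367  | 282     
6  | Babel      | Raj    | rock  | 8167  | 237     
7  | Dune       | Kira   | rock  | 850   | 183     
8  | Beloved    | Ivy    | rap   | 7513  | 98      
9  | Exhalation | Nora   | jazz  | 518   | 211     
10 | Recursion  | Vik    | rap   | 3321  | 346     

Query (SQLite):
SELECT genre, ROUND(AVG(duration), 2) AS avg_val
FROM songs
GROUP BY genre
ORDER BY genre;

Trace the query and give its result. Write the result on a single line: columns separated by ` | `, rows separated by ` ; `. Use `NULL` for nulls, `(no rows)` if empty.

Partition songs by genre; compute ROUND(AVG(duration), 2) within each group.
  jazz: ids {3, 5, 9} → ROUND(AVG(duration), 2)=231.33
  rap: ids {1, 2, 8, 10} → ROUND(AVG(duration), 2)=184.5
  rock: ids {4, 6, 7} → ROUND(AVG(duration), 2)=266.33

jazz | 231.33 ; rap | 184.5 ; rock | 266.33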